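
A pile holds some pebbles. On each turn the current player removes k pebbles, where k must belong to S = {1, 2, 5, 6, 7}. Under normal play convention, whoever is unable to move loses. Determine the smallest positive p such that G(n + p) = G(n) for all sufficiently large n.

G(0) = 0
G(1) = mex{0} = 1
G(2) = mex{1,0} = 2
G(3) = mex{2,1} = 0
G(4) = mex{0,2} = 1
G(5) = mex{1,0,0} = 2
G(6) = mex{2,1,1,0} = 3
G(7) = mex{3,2,2,1,0} = 4
G(8) = mex{4,3,0,2,1} = 5
G(9) = mex{5,4,1,0,2} = 3
G(10) = mex{3,5,2,1,0} = 4
G(11) = mex{4,3,3,2,1} = 0
G(12) = mex{0,4,4,3,2} = 1
G(13) = mex{1,0,5,4,3} = 2
G(14) = mex{2,1,3,5,4} = 0
G(15) = mex{0,2,4,3,5} = 1
G(16) = mex{1,0,0,4,3} = 2
G(17) = mex{2,1,1,0,4} = 3
G(18) = mex{3,2,2,1,0} = 4
G(19) = mex{4,3,0,2,1} = 5
G(20) = mex{5,4,1,0,2} = 3
G(21) = mex{3,5,2,1,0} = 4
G(22) = mex{4,3,3,2,1} = 0
G(23) = mex{0,4,4,3,2} = 1
G(n+11) = G(n) holds for n = 0,…,6 (a full window of length max(S) = 7), so the sequence is purely periodic with period 11.

11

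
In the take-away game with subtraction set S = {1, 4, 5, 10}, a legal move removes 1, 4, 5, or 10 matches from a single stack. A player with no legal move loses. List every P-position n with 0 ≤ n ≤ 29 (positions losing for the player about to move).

0, 2, 8, 11, 14, 17, 20, 23, 26, 29

n :  0  1  2  3  4  5  6  7  8  9 10 11 12 13 14 15 16 17 18 19 20 21 22 23 24 25 26 27 28 29
G :  0  1  0  1  2  3  2  3  0  1  4  0  1  2  0  1  3  0  1  2  0  1  2  0  1  2  0  1  2  0
P-positions are exactly the n with G(n) = 0.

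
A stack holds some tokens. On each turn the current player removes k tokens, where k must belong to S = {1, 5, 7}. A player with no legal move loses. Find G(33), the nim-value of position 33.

1

G(0) = 0
G(1) = mex{0} = 1
G(2) = mex{1} = 0
G(3) = mex{0} = 1
G(4) = mex{1} = 0
G(5) = mex{0,0} = 1
G(6) = mex{1,1} = 0
G(7) = mex{0,0,0} = 1
G(8) = mex{1,1,1} = 0
G(9) = mex{0,0,0} = 1
G(10) = mex{1,1,1} = 0
G(11) = mex{0,0,0} = 1
G(12) = mex{1,1,1} = 0
G(13) = mex{0,0,0} = 1
G(14) = mex{1,1,1} = 0
G(15) = mex{0,0,0} = 1
G(16) = mex{1,1,1} = 0
G(17) = mex{0,0,0} = 1
G(18) = mex{1,1,1} = 0
G(19) = mex{0,0,0} = 1
G(20) = mex{1,1,1} = 0
G(21) = mex{0,0,0} = 1
G(22) = mex{1,1,1} = 0
G(23) = mex{0,0,0} = 1
G(24) = mex{1,1,1} = 0
G(25) = mex{0,0,0} = 1
G(26) = mex{1,1,1} = 0
G(27) = mex{0,0,0} = 1
G(28) = mex{1,1,1} = 0
G(29) = mex{0,0,0} = 1
G(30) = mex{1,1,1} = 0
G(31) = mex{0,0,0} = 1
G(32) = mex{1,1,1} = 0
G(33) = mex{0,0,0} = 1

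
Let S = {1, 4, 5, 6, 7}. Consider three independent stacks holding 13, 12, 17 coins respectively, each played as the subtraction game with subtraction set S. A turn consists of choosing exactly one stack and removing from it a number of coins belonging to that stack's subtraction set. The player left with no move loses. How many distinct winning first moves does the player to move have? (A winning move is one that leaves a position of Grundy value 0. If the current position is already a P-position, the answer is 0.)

4

All stacks use S = {1, 4, 5, 6, 7}:
n :  0  1  2  3  4  5  6  7  8  9 10 11 12 13 14 15 16 17
G :  0  1  0  1  2  3  2  3  4  5  0  1  0  1  2  3  2  3
Stack A: G(13) = 1.
Stack B: G(12) = 0.
Stack C: G(17) = 3.
Combined Grundy value = 1 ⊕ 0 ⊕ 3 = 2.
A winning move leaves total XOR = 0, i.e. changes one component's Grundy value g to g ⊕ X where X is the current total.
Stack A: need g' = 1⊕2 = 3. Options: 13−1→G=0, 13−4→G=5, 13−5→G=4, 13−6→G=3, 13−7→G=2. Hits: 1.
Stack B: need g' = 0⊕2 = 2. Options: 12−1→G=1, 12−4→G=4, 12−5→G=3, 12−6→G=2, 12−7→G=3. Hits: 1.
Stack C: need g' = 3⊕2 = 1. Options: 17−1→G=2, 17−4→G=1, 17−5→G=0, 17−6→G=1, 17−7→G=0. Hits: 2.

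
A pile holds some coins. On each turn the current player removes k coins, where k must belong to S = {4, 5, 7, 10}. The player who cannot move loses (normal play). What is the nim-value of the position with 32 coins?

G(0) = 0
G(1) = mex{} = 0
G(2) = mex{} = 0
G(3) = mex{} = 0
G(4) = mex{0} = 1
G(5) = mex{0,0} = 1
G(6) = mex{0,0} = 1
G(7) = mex{0,0,0} = 1
G(8) = mex{1,0,0} = 2
G(9) = mex{1,1,0} = 2
G(10) = mex{1,1,0,0} = 2
G(11) = mex{1,1,1,0} = 2
G(12) = mex{2,1,1,0} = 3
G(13) = mex{2,2,1,0} = 3
G(14) = mex{2,2,1,1} = 0
G(15) = mex{2,2,2,1} = 0
G(16) = mex{3,2,2,1} = 0
G(17) = mex{3,3,2,1} = 0
G(18) = mex{0,3,2,2} = 1
G(19) = mex{0,0,3,2} = 1
G(20) = mex{0,0,3,2} = 1
G(21) = mex{0,0,0,2} = 1
G(22) = mex{1,0,0,3} = 2
G(23) = mex{1,1,0,3} = 2
G(24) = mex{1,1,0,0} = 2
G(25) = mex{1,1,1,0} = 2
G(26) = mex{2,1,1,0} = 3
G(27) = mex{2,2,1,0} = 3
G(28) = mex{2,2,1,1} = 0
G(29) = mex{2,2,2,1} = 0
G(30) = mex{3,2,2,1} = 0
G(31) = mex{3,3,2,1} = 0
G(32) = mex{0,3,2,2} = 1

1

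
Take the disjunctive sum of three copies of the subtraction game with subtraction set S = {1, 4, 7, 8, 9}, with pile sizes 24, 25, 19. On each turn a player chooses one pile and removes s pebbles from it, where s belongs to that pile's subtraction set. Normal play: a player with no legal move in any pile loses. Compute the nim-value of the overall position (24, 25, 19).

3

All piles use S = {1, 4, 7, 8, 9}:
n :  0  1  2  3  4  5  6  7  8  9 10 11 12 13 14 15 16 17 18 19 20 21 22 23 24 25
G :  0  1  0  1  2  0  1  2  3  2  3  4  5  3  4  0  1  0  1  2  0  1  2  3  2  3
Pile A: G(24) = 2.
Pile B: G(25) = 3.
Pile C: G(19) = 2.
Combined Grundy value = 2 ⊕ 3 ⊕ 2 = 3.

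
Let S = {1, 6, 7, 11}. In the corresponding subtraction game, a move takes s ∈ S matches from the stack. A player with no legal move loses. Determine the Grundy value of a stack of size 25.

1

G(0) = 0
G(1) = mex{0} = 1
G(2) = mex{1} = 0
G(3) = mex{0} = 1
G(4) = mex{1} = 0
G(5) = mex{0} = 1
G(6) = mex{1,0} = 2
G(7) = mex{2,1,0} = 3
G(8) = mex{3,0,1} = 2
G(9) = mex{2,1,0} = 3
G(10) = mex{3,0,1} = 2
G(11) = mex{2,1,0,0} = 3
G(12) = mex{3,2,1,1} = 0
G(13) = mex{0,3,2,0} = 1
G(14) = mex{1,2,3,1} = 0
G(15) = mex{0,3,2,0} = 1
G(16) = mex{1,2,3,1} = 0
G(17) = mex{0,3,2,2} = 1
G(18) = mex{1,0,3,3} = 2
G(19) = mex{2,1,0,2} = 3
G(20) = mex{3,0,1,3} = 2
G(21) = mex{2,1,0,2} = 3
G(22) = mex{3,0,1,3} = 2
G(23) = mex{2,1,0,0} = 3
G(24) = mex{3,2,1,1} = 0
G(25) = mex{0,3,2,0} = 1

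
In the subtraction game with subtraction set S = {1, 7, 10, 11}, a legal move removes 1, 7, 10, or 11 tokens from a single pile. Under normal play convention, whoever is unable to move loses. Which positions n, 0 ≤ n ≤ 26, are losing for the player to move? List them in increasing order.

0, 2, 4, 6, 8, 20, 22, 24, 26

n :  0  1  2  3  4  5  6  7  8  9 10 11 12 13 14 15 16 17 18 19 20 21 22 23 24 25 26
G :  0  1  0  1  0  1  0  1  0  1  2  3  2  3  2  3  2  3  2  3  0  1  0  1  0  1  0
P-positions are exactly the n with G(n) = 0.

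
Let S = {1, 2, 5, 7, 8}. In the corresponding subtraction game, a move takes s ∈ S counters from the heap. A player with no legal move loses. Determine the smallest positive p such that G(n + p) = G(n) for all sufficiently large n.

G(0) = 0
G(1) = mex{0} = 1
G(2) = mex{1,0} = 2
G(3) = mex{2,1} = 0
G(4) = mex{0,2} = 1
G(5) = mex{1,0,0} = 2
G(6) = mex{2,1,1} = 0
G(7) = mex{0,2,2,0} = 1
G(8) = mex{1,0,0,1,0} = 2
G(9) = mex{2,1,1,2,1} = 0
G(10) = mex{0,2,2,0,2} = 1
G(11) = mex{1,0,0,1,0} = 2
G(12) = mex{2,1,1,2,1} = 0
G(13) = mex{0,2,2,0,2} = 1
G(14) = mex{1,0,0,1,0} = 2
G(n+3) = G(n) holds for n = 0,…,7 (a full window of length max(S) = 8), so the sequence is purely periodic with period 3.

3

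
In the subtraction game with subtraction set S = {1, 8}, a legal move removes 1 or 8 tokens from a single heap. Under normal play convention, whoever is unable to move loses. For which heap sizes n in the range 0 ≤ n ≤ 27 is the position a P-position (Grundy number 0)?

n :  0  1  2  3  4  5  6  7  8  9 10 11 12 13 14 15 16 17 18 19 20 21 22 23 24 25 26 27
G :  0  1  0  1  0  1  0  1  2  0  1  0  1  0  1  0  1  2  0  1  0  1  0  1  0  1  2  0
P-positions are exactly the n with G(n) = 0.

0, 2, 4, 6, 9, 11, 13, 15, 18, 20, 22, 24, 27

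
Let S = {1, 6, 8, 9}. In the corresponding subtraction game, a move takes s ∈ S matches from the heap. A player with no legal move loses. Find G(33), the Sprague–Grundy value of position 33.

G(0) = 0
G(1) = mex{0} = 1
G(2) = mex{1} = 0
G(3) = mex{0} = 1
G(4) = mex{1} = 0
G(5) = mex{0} = 1
G(6) = mex{1,0} = 2
G(7) = mex{2,1} = 0
G(8) = mex{0,0,0} = 1
G(9) = mex{1,1,1,0} = 2
G(10) = mex{2,0,0,1} = 3
G(11) = mex{3,1,1,0} = 2
G(12) = mex{2,2,0,1} = 3
G(13) = mex{3,0,1,0} = 2
G(14) = mex{2,1,2,1} = 0
G(15) = mex{0,2,0,2} = 1
G(16) = mex{1,3,1,0} = 2
G(17) = mex{2,2,2,1} = 0
G(18) = mex{0,3,3,2} = 1
G(19) = mex{1,2,2,3} = 0
G(20) = mex{0,0,3,2} = 1
G(21) = mex{1,1,2,3} = 0
G(22) = mex{0,2,0,2} = 1
G(23) = mex{1,0,1,0} = 2
G(24) = mex{2,1,2,1} = 0
G(25) = mex{0,0,0,2} = 1
G(26) = mex{1,1,1,0} = 2
G(27) = mex{2,0,0,1} = 3
G(28) = mex{3,1,1,0} = 2
G(29) = mex{2,2,0,1} = 3
G(30) = mex{3,0,1,0} = 2
G(31) = mex{2,1,2,1} = 0
G(32) = mex{0,2,0,2} = 1
G(33) = mex{1,3,1,0} = 2

2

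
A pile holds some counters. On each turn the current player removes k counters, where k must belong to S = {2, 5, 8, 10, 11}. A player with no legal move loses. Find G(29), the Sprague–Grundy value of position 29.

G(0) = 0
G(1) = mex{} = 0
G(2) = mex{0} = 1
G(3) = mex{0} = 1
G(4) = mex{1} = 0
G(5) = mex{1,0} = 2
G(6) = mex{0,0} = 1
G(7) = mex{2,1} = 0
G(8) = mex{1,1,0} = 2
G(9) = mex{0,0,0} = 1
G(10) = mex{2,2,1,0} = 3
G(11) = mex{1,1,1,0,0} = 2
G(12) = mex{3,0,0,1,0} = 2
G(13) = mex{2,2,2,1,1} = 0
G(14) = mex{2,1,1,0,1} = 3
G(15) = mex{0,3,0,2,0} = 1
G(16) = mex{3,2,2,1,2} = 0
G(17) = mex{1,2,1,0,1} = 3
G(18) = mex{0,0,3,2,0} = 1
G(19) = mex{3,3,2,1,2} = 0
G(20) = mex{1,1,2,3,1} = 0
G(21) = mex{0,0,0,2,3} = 1
G(22) = mex{0,3,3,2,2} = 1
G(23) = mex{1,1,1,0,2} = 3
G(24) = mex{1,0,0,3,0} = 2
G(25) = mex{3,0,3,1,3} = 2
G(26) = mex{2,1,1,0,1} = 3
G(27) = mex{2,1,0,3,0} = 4
G(28) = mex{3,3,0,1,3} = 2
G(29) = mex{4,2,1,0,1} = 3

3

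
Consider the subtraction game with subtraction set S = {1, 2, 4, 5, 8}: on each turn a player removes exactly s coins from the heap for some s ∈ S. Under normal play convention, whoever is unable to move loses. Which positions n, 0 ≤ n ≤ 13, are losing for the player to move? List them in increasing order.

0, 3, 6, 9, 12

n :  0  1  2  3  4  5  6  7  8  9 10 11 12 13
G :  0  1  2  0  1  2  0  1  2  0  1  2  0  1
P-positions are exactly the n with G(n) = 0.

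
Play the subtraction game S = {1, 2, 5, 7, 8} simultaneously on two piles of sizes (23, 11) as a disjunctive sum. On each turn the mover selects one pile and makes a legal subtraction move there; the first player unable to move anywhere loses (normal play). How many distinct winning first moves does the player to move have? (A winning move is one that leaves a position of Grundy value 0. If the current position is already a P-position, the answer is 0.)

All piles use S = {1, 2, 5, 7, 8}:
G(0) = 0
G(1) = mex{0} = 1
G(2) = mex{1,0} = 2
G(3) = mex{2,1} = 0
G(4) = mex{0,2} = 1
G(5) = mex{1,0,0} = 2
G(6) = mex{2,1,1} = 0
G(7) = mex{0,2,2,0} = 1
G(8) = mex{1,0,0,1,0} = 2
G(9) = mex{2,1,1,2,1} = 0
G(10) = mex{0,2,2,0,2} = 1
G(11) = mex{1,0,0,1,0} = 2
G(12) = mex{2,1,1,2,1} = 0
G(13) = mex{0,2,2,0,2} = 1
G(14) = mex{1,0,0,1,0} = 2
G(15) = mex{2,1,1,2,1} = 0
G(16) = mex{0,2,2,0,2} = 1
G(17) = mex{1,0,0,1,0} = 2
G(18) = mex{2,1,1,2,1} = 0
G(19) = mex{0,2,2,0,2} = 1
G(20) = mex{1,0,0,1,0} = 2
G(21) = mex{2,1,1,2,1} = 0
G(22) = mex{0,2,2,0,2} = 1
G(23) = mex{1,0,0,1,0} = 2
Pile A: G(23) = 2.
Pile B: G(11) = 2.
Combined Grundy value = 2 ⊕ 2 = 0.
A winning move leaves total XOR = 0, i.e. changes one component's Grundy value g to g ⊕ X where X is the current total.
Pile A: target g' = 2⊕0 = 2, but every legal move changes the Grundy value (mex property), so 0 moves.
Pile B: target g' = 2⊕0 = 2, but every legal move changes the Grundy value (mex property), so 0 moves.

0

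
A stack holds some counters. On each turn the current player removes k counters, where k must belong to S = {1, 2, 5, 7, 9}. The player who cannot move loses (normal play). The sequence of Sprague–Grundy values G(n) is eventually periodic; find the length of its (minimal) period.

G(0) = 0
G(1) = mex{0} = 1
G(2) = mex{1,0} = 2
G(3) = mex{2,1} = 0
G(4) = mex{0,2} = 1
G(5) = mex{1,0,0} = 2
G(6) = mex{2,1,1} = 0
G(7) = mex{0,2,2,0} = 1
G(8) = mex{1,0,0,1} = 2
G(9) = mex{2,1,1,2,0} = 3
G(10) = mex{3,2,2,0,1} = 4
G(11) = mex{4,3,0,1,2} = 5
G(12) = mex{5,4,1,2,0} = 3
G(13) = mex{3,5,2,0,1} = 4
G(14) = mex{4,3,3,1,2} = 0
G(15) = mex{0,4,4,2,0} = 1
G(16) = mex{1,0,5,3,1} = 2
G(17) = mex{2,1,3,4,2} = 0
G(18) = mex{0,2,4,5,3} = 1
G(19) = mex{1,0,0,3,4} = 2
G(20) = mex{2,1,1,4,5} = 0
G(21) = mex{0,2,2,0,3} = 1
G(22) = mex{1,0,0,1,4} = 2
G(23) = mex{2,1,1,2,0} = 3
G(24) = mex{3,2,2,0,1} = 4
G(25) = mex{4,3,0,1,2} = 5
G(26) = mex{5,4,1,2,0} = 3
G(27) = mex{3,5,2,0,1} = 4
G(28) = mex{4,3,3,1,2} = 0
G(29) = mex{0,4,4,2,0} = 1
G(n+14) = G(n) holds for n = 0,…,8 (a full window of length max(S) = 9), so the sequence is purely periodic with period 14.

14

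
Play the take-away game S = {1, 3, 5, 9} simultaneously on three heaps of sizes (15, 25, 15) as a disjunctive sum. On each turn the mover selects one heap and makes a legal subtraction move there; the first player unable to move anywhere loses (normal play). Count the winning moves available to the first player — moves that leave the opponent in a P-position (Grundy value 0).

12

All heaps use S = {1, 3, 5, 9}:
G(0) = 0
G(1) = mex{0} = 1
G(2) = mex{1} = 0
G(3) = mex{0,0} = 1
G(4) = mex{1,1} = 0
G(5) = mex{0,0,0} = 1
G(6) = mex{1,1,1} = 0
G(7) = mex{0,0,0} = 1
G(8) = mex{1,1,1} = 0
G(9) = mex{0,0,0,0} = 1
G(10) = mex{1,1,1,1} = 0
G(11) = mex{0,0,0,0} = 1
G(12) = mex{1,1,1,1} = 0
G(13) = mex{0,0,0,0} = 1
G(14) = mex{1,1,1,1} = 0
G(15) = mex{0,0,0,0} = 1
G(16) = mex{1,1,1,1} = 0
G(17) = mex{0,0,0,0} = 1
G(18) = mex{1,1,1,1} = 0
G(19) = mex{0,0,0,0} = 1
G(20) = mex{1,1,1,1} = 0
G(21) = mex{0,0,0,0} = 1
G(22) = mex{1,1,1,1} = 0
G(23) = mex{0,0,0,0} = 1
G(24) = mex{1,1,1,1} = 0
G(25) = mex{0,0,0,0} = 1
Heap A: G(15) = 1.
Heap B: G(25) = 1.
Heap C: G(15) = 1.
Combined Grundy value = 1 ⊕ 1 ⊕ 1 = 1.
A winning move leaves total XOR = 0, i.e. changes one component's Grundy value g to g ⊕ X where X is the current total.
Heap A: need g' = 1⊕1 = 0. Options: 15−1→G=0, 15−3→G=0, 15−5→G=0, 15−9→G=0. Hits: 4.
Heap B: need g' = 1⊕1 = 0. Options: 25−1→G=0, 25−3→G=0, 25−5→G=0, 25−9→G=0. Hits: 4.
Heap C: need g' = 1⊕1 = 0. Options: 15−1→G=0, 15−3→G=0, 15−5→G=0, 15−9→G=0. Hits: 4.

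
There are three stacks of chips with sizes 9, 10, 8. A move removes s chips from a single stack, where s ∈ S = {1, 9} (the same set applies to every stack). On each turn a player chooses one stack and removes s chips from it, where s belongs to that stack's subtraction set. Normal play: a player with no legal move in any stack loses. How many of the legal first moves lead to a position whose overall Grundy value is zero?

5

All stacks use S = {1, 9}:
n :  0  1  2  3  4  5  6  7  8  9 10
G :  0  1  0  1  0  1  0  1  0  1  0
Stack A: G(9) = 1.
Stack B: G(10) = 0.
Stack C: G(8) = 0.
Combined Grundy value = 1 ⊕ 0 ⊕ 0 = 1.
A winning move leaves total XOR = 0, i.e. changes one component's Grundy value g to g ⊕ X where X is the current total.
Stack A: need g' = 1⊕1 = 0. Options: 9−1→G=0, 9−9→G=0. Hits: 2.
Stack B: need g' = 0⊕1 = 1. Options: 10−1→G=1, 10−9→G=1. Hits: 2.
Stack C: need g' = 0⊕1 = 1. Options: 8−1→G=1. Hits: 1.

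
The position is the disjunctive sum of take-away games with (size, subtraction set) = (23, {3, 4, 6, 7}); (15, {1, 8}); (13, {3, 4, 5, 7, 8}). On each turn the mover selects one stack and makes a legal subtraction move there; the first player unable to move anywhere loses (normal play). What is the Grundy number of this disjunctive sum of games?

Stack A, S = {3, 4, 6, 7}:
G(0) = 0
G(1) = mex{} = 0
G(2) = mex{} = 0
G(3) = mex{0} = 1
G(4) = mex{0,0} = 1
G(5) = mex{0,0} = 1
G(6) = mex{1,0,0} = 2
G(7) = mex{1,1,0,0} = 2
G(8) = mex{1,1,0,0} = 2
G(9) = mex{2,1,1,0} = 3
G(10) = mex{2,2,1,1} = 0
G(11) = mex{2,2,1,1} = 0
G(12) = mex{3,2,2,1} = 0
G(13) = mex{0,3,2,2} = 1
G(14) = mex{0,0,2,2} = 1
G(15) = mex{0,0,3,2} = 1
G(16) = mex{1,0,0,3} = 2
G(17) = mex{1,1,0,0} = 2
G(18) = mex{1,1,0,0} = 2
G(19) = mex{2,1,1,0} = 3
G(20) = mex{2,2,1,1} = 0
G(21) = mex{2,2,1,1} = 0
G(22) = mex{3,2,2,1} = 0
G(23) = mex{0,3,2,2} = 1
G_A(23) = 1.
Stack B, S = {1, 8}:
n :  0  1  2  3  4  5  6  7  8  9 10 11 12 13 14 15
G :  0  1  0  1  0  1  0  1  2  0  1  0  1  0  1  0
G_B(15) = 0.
Stack C, S = {3, 4, 5, 7, 8}:
G(0) = 0
G(1) = mex{} = 0
G(2) = mex{} = 0
G(3) = mex{0} = 1
G(4) = mex{0,0} = 1
G(5) = mex{0,0,0} = 1
G(6) = mex{1,0,0} = 2
G(7) = mex{1,1,0,0} = 2
G(8) = mex{1,1,1,0,0} = 2
G(9) = mex{2,1,1,0,0} = 3
G(10) = mex{2,2,1,1,0} = 3
G(11) = mex{2,2,2,1,1} = 0
G(12) = mex{3,2,2,1,1} = 0
G(13) = mex{3,3,2,2,1} = 0
G_C(13) = 0.
Combined Grundy value = 1 ⊕ 0 ⊕ 0 = 1.

1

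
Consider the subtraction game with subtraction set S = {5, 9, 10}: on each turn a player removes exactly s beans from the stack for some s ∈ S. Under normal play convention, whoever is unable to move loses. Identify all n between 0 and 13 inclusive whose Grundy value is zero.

n :  0  1  2  3  4  5  6  7  8  9 10 11 12 13
G :  0  0  0  0  0  1  1  1  1  1  2  2  2  2
P-positions are exactly the n with G(n) = 0.

0, 1, 2, 3, 4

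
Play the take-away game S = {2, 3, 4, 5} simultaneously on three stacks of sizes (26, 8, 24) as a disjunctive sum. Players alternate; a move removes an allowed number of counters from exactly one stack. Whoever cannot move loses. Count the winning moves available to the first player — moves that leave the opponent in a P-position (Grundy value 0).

All stacks use S = {2, 3, 4, 5}:
G(0) = 0
G(1) = mex{} = 0
G(2) = mex{0} = 1
G(3) = mex{0,0} = 1
G(4) = mex{1,0,0} = 2
G(5) = mex{1,1,0,0} = 2
G(6) = mex{2,1,1,0} = 3
G(7) = mex{2,2,1,1} = 0
G(8) = mex{3,2,2,1} = 0
G(9) = mex{0,3,2,2} = 1
G(10) = mex{0,0,3,2} = 1
G(11) = mex{1,0,0,3} = 2
G(12) = mex{1,1,0,0} = 2
G(13) = mex{2,1,1,0} = 3
G(14) = mex{2,2,1,1} = 0
G(15) = mex{3,2,2,1} = 0
G(16) = mex{0,3,2,2} = 1
G(17) = mex{0,0,3,2} = 1
G(18) = mex{1,0,0,3} = 2
G(19) = mex{1,1,0,0} = 2
G(20) = mex{2,1,1,0} = 3
G(21) = mex{2,2,1,1} = 0
G(22) = mex{3,2,2,1} = 0
G(23) = mex{0,3,2,2} = 1
G(24) = mex{0,0,3,2} = 1
G(25) = mex{1,0,0,3} = 2
G(26) = mex{1,1,0,0} = 2
Stack A: G(26) = 2.
Stack B: G(8) = 0.
Stack C: G(24) = 1.
Combined Grundy value = 2 ⊕ 0 ⊕ 1 = 3.
A winning move leaves total XOR = 0, i.e. changes one component's Grundy value g to g ⊕ X where X is the current total.
Stack A: need g' = 2⊕3 = 1. Options: 26−2→G=1, 26−3→G=1, 26−4→G=0, 26−5→G=0. Hits: 2.
Stack B: need g' = 0⊕3 = 3. Options: 8−2→G=3, 8−3→G=2, 8−4→G=2, 8−5→G=1. Hits: 1.
Stack C: need g' = 1⊕3 = 2. Options: 24−2→G=0, 24−3→G=0, 24−4→G=3, 24−5→G=2. Hits: 1.

4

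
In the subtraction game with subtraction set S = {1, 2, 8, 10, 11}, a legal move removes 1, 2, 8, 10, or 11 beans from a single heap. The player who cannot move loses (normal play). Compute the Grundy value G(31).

G(0) = 0
G(1) = mex{0} = 1
G(2) = mex{1,0} = 2
G(3) = mex{2,1} = 0
G(4) = mex{0,2} = 1
G(5) = mex{1,0} = 2
G(6) = mex{2,1} = 0
G(7) = mex{0,2} = 1
G(8) = mex{1,0,0} = 2
G(9) = mex{2,1,1} = 0
G(10) = mex{0,2,2,0} = 1
G(11) = mex{1,0,0,1,0} = 2
G(12) = mex{2,1,1,2,1} = 0
G(13) = mex{0,2,2,0,2} = 1
G(14) = mex{1,0,0,1,0} = 2
G(15) = mex{2,1,1,2,1} = 0
G(16) = mex{0,2,2,0,2} = 1
G(17) = mex{1,0,0,1,0} = 2
G(18) = mex{2,1,1,2,1} = 0
G(19) = mex{0,2,2,0,2} = 1
G(20) = mex{1,0,0,1,0} = 2
G(21) = mex{2,1,1,2,1} = 0
G(22) = mex{0,2,2,0,2} = 1
G(23) = mex{1,0,0,1,0} = 2
G(24) = mex{2,1,1,2,1} = 0
G(25) = mex{0,2,2,0,2} = 1
G(26) = mex{1,0,0,1,0} = 2
G(27) = mex{2,1,1,2,1} = 0
G(28) = mex{0,2,2,0,2} = 1
G(29) = mex{1,0,0,1,0} = 2
G(30) = mex{2,1,1,2,1} = 0
G(31) = mex{0,2,2,0,2} = 1

1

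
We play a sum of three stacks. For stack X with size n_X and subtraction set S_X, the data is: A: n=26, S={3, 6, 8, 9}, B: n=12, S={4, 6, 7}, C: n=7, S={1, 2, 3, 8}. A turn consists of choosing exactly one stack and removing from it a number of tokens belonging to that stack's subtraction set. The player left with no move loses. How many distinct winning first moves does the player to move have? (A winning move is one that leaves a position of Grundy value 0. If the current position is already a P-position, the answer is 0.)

Stack A, S = {3, 6, 8, 9}:
G(0) = 0
G(1) = mex{} = 0
G(2) = mex{} = 0
G(3) = mex{0} = 1
G(4) = mex{0} = 1
G(5) = mex{0} = 1
G(6) = mex{1,0} = 2
G(7) = mex{1,0} = 2
G(8) = mex{1,0,0} = 2
G(9) = mex{2,1,0,0} = 3
G(10) = mex{2,1,0,0} = 3
G(11) = mex{2,1,1,0} = 3
G(12) = mex{3,2,1,1} = 0
G(13) = mex{3,2,1,1} = 0
G(14) = mex{3,2,2,1} = 0
G(15) = mex{0,3,2,2} = 1
G(16) = mex{0,3,2,2} = 1
G(17) = mex{0,3,3,2} = 1
G(18) = mex{1,0,3,3} = 2
G(19) = mex{1,0,3,3} = 2
G(20) = mex{1,0,0,3} = 2
G(21) = mex{2,1,0,0} = 3
G(22) = mex{2,1,0,0} = 3
G(23) = mex{2,1,1,0} = 3
G(24) = mex{3,2,1,1} = 0
G(25) = mex{3,2,1,1} = 0
G(26) = mex{3,2,2,1} = 0
G_A(26) = 0.
Stack B, S = {4, 6, 7}:
n :  0  1  2  3  4  5  6  7  8  9 10 11 12
G :  0  0  0  0  1  1  1  1  2  2  2  0  0
G_B(12) = 0.
Stack C, S = {1, 2, 3, 8}:
n : 0 1 2 3 4 5 6 7
G : 0 1 2 3 0 1 2 3
G_C(7) = 3.
Combined Grundy value = 0 ⊕ 0 ⊕ 3 = 3.
A winning move leaves total XOR = 0, i.e. changes one component's Grundy value g to g ⊕ X where X is the current total.
Stack A: need g' = 0⊕3 = 3. Options: 26−3→G=3, 26−6→G=2, 26−8→G=2, 26−9→G=1. Hits: 1.
Stack B: need g' = 0⊕3 = 3. Options: 12−4→G=2, 12−6→G=1, 12−7→G=1. Hits: 0.
Stack C: need g' = 3⊕3 = 0. Options: 7−1→G=2, 7−2→G=1, 7−3→G=0. Hits: 1.

2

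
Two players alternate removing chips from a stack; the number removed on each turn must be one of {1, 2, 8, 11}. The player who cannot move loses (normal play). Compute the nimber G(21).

n :  0  1  2  3  4  5  6  7  8  9 10 11 12 13 14 15 16 17 18 19 20 21
G :  0  1  2  0  1  2  0  1  2  0  1  2  0  1  2  0  1  2  0  1  2  0

0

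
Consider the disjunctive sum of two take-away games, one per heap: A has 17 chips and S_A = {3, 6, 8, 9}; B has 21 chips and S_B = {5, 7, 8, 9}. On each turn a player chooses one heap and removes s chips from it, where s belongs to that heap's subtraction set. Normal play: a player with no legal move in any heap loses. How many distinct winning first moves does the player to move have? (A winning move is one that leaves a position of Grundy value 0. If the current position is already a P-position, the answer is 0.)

Heap A, S = {3, 6, 8, 9}:
G(0) = 0
G(1) = mex{} = 0
G(2) = mex{} = 0
G(3) = mex{0} = 1
G(4) = mex{0} = 1
G(5) = mex{0} = 1
G(6) = mex{1,0} = 2
G(7) = mex{1,0} = 2
G(8) = mex{1,0,0} = 2
G(9) = mex{2,1,0,0} = 3
G(10) = mex{2,1,0,0} = 3
G(11) = mex{2,1,1,0} = 3
G(12) = mex{3,2,1,1} = 0
G(13) = mex{3,2,1,1} = 0
G(14) = mex{3,2,2,1} = 0
G(15) = mex{0,3,2,2} = 1
G(16) = mex{0,3,2,2} = 1
G(17) = mex{0,3,3,2} = 1
G_A(17) = 1.
Heap B, S = {5, 7, 8, 9}:
G(0) = 0
G(1) = mex{} = 0
G(2) = mex{} = 0
G(3) = mex{} = 0
G(4) = mex{} = 0
G(5) = mex{0} = 1
G(6) = mex{0} = 1
G(7) = mex{0,0} = 1
G(8) = mex{0,0,0} = 1
G(9) = mex{0,0,0,0} = 1
G(10) = mex{1,0,0,0} = 2
G(11) = mex{1,0,0,0} = 2
G(12) = mex{1,1,0,0} = 2
G(13) = mex{1,1,1,0} = 2
G(14) = mex{1,1,1,1} = 0
G(15) = mex{2,1,1,1} = 0
G(16) = mex{2,1,1,1} = 0
G(17) = mex{2,2,1,1} = 0
G(18) = mex{2,2,2,1} = 0
G(19) = mex{0,2,2,2} = 1
G(20) = mex{0,2,2,2} = 1
G(21) = mex{0,0,2,2} = 1
G_B(21) = 1.
Combined Grundy value = 1 ⊕ 1 = 0.
A winning move leaves total XOR = 0, i.e. changes one component's Grundy value g to g ⊕ X where X is the current total.
Heap A: target g' = 1⊕0 = 1, but every legal move changes the Grundy value (mex property), so 0 moves.
Heap B: target g' = 1⊕0 = 1, but every legal move changes the Grundy value (mex property), so 0 moves.

0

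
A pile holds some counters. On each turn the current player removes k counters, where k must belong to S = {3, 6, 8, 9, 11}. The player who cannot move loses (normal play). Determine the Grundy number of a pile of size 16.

n :  0  1  2  3  4  5  6  7  8  9 10 11 12 13 14 15 16
G :  0  0  0  1  1  1  2  2  2  3  3  3  4  4  0  0  0

0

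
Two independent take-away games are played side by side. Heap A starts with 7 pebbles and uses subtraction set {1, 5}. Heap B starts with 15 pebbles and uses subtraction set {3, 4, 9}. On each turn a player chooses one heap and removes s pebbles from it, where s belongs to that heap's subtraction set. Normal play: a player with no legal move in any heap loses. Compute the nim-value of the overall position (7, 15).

1

Heap A, S = {1, 5}:
G(0) = 0
G(1) = mex{0} = 1
G(2) = mex{1} = 0
G(3) = mex{0} = 1
G(4) = mex{1} = 0
G(5) = mex{0,0} = 1
G(6) = mex{1,1} = 0
G(7) = mex{0,0} = 1
G_A(7) = 1.
Heap B, S = {3, 4, 9}:
n :  0  1  2  3  4  5  6  7  8  9 10 11 12 13 14 15
G :  0  0  0  1  1  1  2  0  0  3  1  1  2  0  0  0
G_B(15) = 0.
Combined Grundy value = 1 ⊕ 0 = 1.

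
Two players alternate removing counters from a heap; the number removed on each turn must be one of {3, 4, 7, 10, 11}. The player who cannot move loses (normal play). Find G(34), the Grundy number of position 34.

2

G(0) = 0
G(1) = mex{} = 0
G(2) = mex{} = 0
G(3) = mex{0} = 1
G(4) = mex{0,0} = 1
G(5) = mex{0,0} = 1
G(6) = mex{1,0} = 2
G(7) = mex{1,1,0} = 2
G(8) = mex{1,1,0} = 2
G(9) = mex{2,1,0} = 3
G(10) = mex{2,2,1,0} = 3
G(11) = mex{2,2,1,0,0} = 3
G(12) = mex{3,2,1,0,0} = 4
G(13) = mex{3,3,2,1,0} = 4
G(14) = mex{3,3,2,1,1} = 0
G(15) = mex{4,3,2,1,1} = 0
G(16) = mex{4,4,3,2,1} = 0
G(17) = mex{0,4,3,2,2} = 1
G(18) = mex{0,0,3,2,2} = 1
G(19) = mex{0,0,4,3,2} = 1
G(20) = mex{1,0,4,3,3} = 2
G(21) = mex{1,1,0,3,3} = 2
G(22) = mex{1,1,0,4,3} = 2
G(23) = mex{2,1,0,4,4} = 3
G(24) = mex{2,2,1,0,4} = 3
G(25) = mex{2,2,1,0,0} = 3
G(26) = mex{3,2,1,0,0} = 4
G(27) = mex{3,3,2,1,0} = 4
G(28) = mex{3,3,2,1,1} = 0
G(29) = mex{4,3,2,1,1} = 0
G(30) = mex{4,4,3,2,1} = 0
G(31) = mex{0,4,3,2,2} = 1
G(32) = mex{0,0,3,2,2} = 1
G(33) = mex{0,0,4,3,2} = 1
G(34) = mex{1,0,4,3,3} = 2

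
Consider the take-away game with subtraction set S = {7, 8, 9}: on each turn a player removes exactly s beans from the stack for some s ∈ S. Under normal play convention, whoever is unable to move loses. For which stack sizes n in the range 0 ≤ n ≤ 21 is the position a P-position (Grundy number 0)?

0, 1, 2, 3, 4, 5, 6, 16, 17, 18, 19, 20, 21

G(0) = 0
G(1) = mex{} = 0
G(2) = mex{} = 0
G(3) = mex{} = 0
G(4) = mex{} = 0
G(5) = mex{} = 0
G(6) = mex{} = 0
G(7) = mex{0} = 1
G(8) = mex{0,0} = 1
G(9) = mex{0,0,0} = 1
G(10) = mex{0,0,0} = 1
G(11) = mex{0,0,0} = 1
G(12) = mex{0,0,0} = 1
G(13) = mex{0,0,0} = 1
G(14) = mex{1,0,0} = 2
G(15) = mex{1,1,0} = 2
G(16) = mex{1,1,1} = 0
G(17) = mex{1,1,1} = 0
G(18) = mex{1,1,1} = 0
G(19) = mex{1,1,1} = 0
G(20) = mex{1,1,1} = 0
G(21) = mex{2,1,1} = 0
P-positions are exactly the n with G(n) = 0.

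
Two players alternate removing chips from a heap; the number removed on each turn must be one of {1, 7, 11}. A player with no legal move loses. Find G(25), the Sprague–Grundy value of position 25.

G(0) = 0
G(1) = mex{0} = 1
G(2) = mex{1} = 0
G(3) = mex{0} = 1
G(4) = mex{1} = 0
G(5) = mex{0} = 1
G(6) = mex{1} = 0
G(7) = mex{0,0} = 1
G(8) = mex{1,1} = 0
G(9) = mex{0,0} = 1
G(10) = mex{1,1} = 0
G(11) = mex{0,0,0} = 1
G(12) = mex{1,1,1} = 0
G(13) = mex{0,0,0} = 1
G(14) = mex{1,1,1} = 0
G(15) = mex{0,0,0} = 1
G(16) = mex{1,1,1} = 0
G(17) = mex{0,0,0} = 1
G(18) = mex{1,1,1} = 0
G(19) = mex{0,0,0} = 1
G(20) = mex{1,1,1} = 0
G(21) = mex{0,0,0} = 1
G(22) = mex{1,1,1} = 0
G(23) = mex{0,0,0} = 1
G(24) = mex{1,1,1} = 0
G(25) = mex{0,0,0} = 1

1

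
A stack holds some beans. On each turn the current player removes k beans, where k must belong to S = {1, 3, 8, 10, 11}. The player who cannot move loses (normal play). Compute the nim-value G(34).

G(0) = 0
G(1) = mex{0} = 1
G(2) = mex{1} = 0
G(3) = mex{0,0} = 1
G(4) = mex{1,1} = 0
G(5) = mex{0,0} = 1
G(6) = mex{1,1} = 0
G(7) = mex{0,0} = 1
G(8) = mex{1,1,0} = 2
G(9) = mex{2,0,1} = 3
G(10) = mex{3,1,0,0} = 2
G(11) = mex{2,2,1,1,0} = 3
G(12) = mex{3,3,0,0,1} = 2
G(13) = mex{2,2,1,1,0} = 3
G(14) = mex{3,3,0,0,1} = 2
G(15) = mex{2,2,1,1,0} = 3
G(16) = mex{3,3,2,0,1} = 4
G(17) = mex{4,2,3,1,0} = 5
G(18) = mex{5,3,2,2,1} = 0
G(19) = mex{0,4,3,3,2} = 1
G(20) = mex{1,5,2,2,3} = 0
G(21) = mex{0,0,3,3,2} = 1
G(22) = mex{1,1,2,2,3} = 0
G(23) = mex{0,0,3,3,2} = 1
G(24) = mex{1,1,4,2,3} = 0
G(25) = mex{0,0,5,3,2} = 1
G(26) = mex{1,1,0,4,3} = 2
G(27) = mex{2,0,1,5,4} = 3
G(28) = mex{3,1,0,0,5} = 2
G(29) = mex{2,2,1,1,0} = 3
G(30) = mex{3,3,0,0,1} = 2
G(31) = mex{2,2,1,1,0} = 3
G(32) = mex{3,3,0,0,1} = 2
G(33) = mex{2,2,1,1,0} = 3
G(34) = mex{3,3,2,0,1} = 4

4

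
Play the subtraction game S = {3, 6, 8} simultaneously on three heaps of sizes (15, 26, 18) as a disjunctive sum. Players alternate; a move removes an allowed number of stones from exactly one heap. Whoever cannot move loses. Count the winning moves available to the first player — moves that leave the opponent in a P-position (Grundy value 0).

All heaps use S = {3, 6, 8}:
n :  0  1  2  3  4  5  6  7  8  9 10 11 12 13 14 15 16 17 18 19 20 21 22 23 24 25 26
G :  0  0  0  1  1  1  2  2  2  3  3  0  0  0  1  1  1  2  2  2  3  3  0  0  0  1  1
Heap A: G(15) = 1.
Heap B: G(26) = 1.
Heap C: G(18) = 2.
Combined Grundy value = 1 ⊕ 1 ⊕ 2 = 2.
A winning move leaves total XOR = 0, i.e. changes one component's Grundy value g to g ⊕ X where X is the current total.
Heap A: need g' = 1⊕2 = 3. Options: 15−3→G=0, 15−6→G=3, 15−8→G=2. Hits: 1.
Heap B: need g' = 1⊕2 = 3. Options: 26−3→G=0, 26−6→G=3, 26−8→G=2. Hits: 1.
Heap C: need g' = 2⊕2 = 0. Options: 18−3→G=1, 18−6→G=0, 18−8→G=3. Hits: 1.

3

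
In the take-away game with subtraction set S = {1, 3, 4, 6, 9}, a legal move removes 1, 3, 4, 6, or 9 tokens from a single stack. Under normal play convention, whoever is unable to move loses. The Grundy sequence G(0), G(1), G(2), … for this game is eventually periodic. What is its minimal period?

G(0) = 0
G(1) = mex{0} = 1
G(2) = mex{1} = 0
G(3) = mex{0,0} = 1
G(4) = mex{1,1,0} = 2
G(5) = mex{2,0,1} = 3
G(6) = mex{3,1,0,0} = 2
G(7) = mex{2,2,1,1} = 0
G(8) = mex{0,3,2,0} = 1
G(9) = mex{1,2,3,1,0} = 4
G(10) = mex{4,0,2,2,1} = 3
G(11) = mex{3,1,0,3,0} = 2
G(12) = mex{2,4,1,2,1} = 0
G(13) = mex{0,3,4,0,2} = 1
G(14) = mex{1,2,3,1,3} = 0
G(15) = mex{0,0,2,4,2} = 1
G(16) = mex{1,1,0,3,0} = 2
G(17) = mex{2,0,1,2,1} = 3
G(18) = mex{3,1,0,0,4} = 2
G(19) = mex{2,2,1,1,3} = 0
G(20) = mex{0,3,2,0,2} = 1
G(21) = mex{1,2,3,1,0} = 4
G(22) = mex{4,0,2,2,1} = 3
G(23) = mex{3,1,0,3,0} = 2
G(24) = mex{2,4,1,2,1} = 0
G(25) = mex{0,3,4,0,2} = 1
G(n+12) = G(n) holds for n = 0,…,8 (a full window of length max(S) = 9), so the sequence is purely periodic with period 12.

12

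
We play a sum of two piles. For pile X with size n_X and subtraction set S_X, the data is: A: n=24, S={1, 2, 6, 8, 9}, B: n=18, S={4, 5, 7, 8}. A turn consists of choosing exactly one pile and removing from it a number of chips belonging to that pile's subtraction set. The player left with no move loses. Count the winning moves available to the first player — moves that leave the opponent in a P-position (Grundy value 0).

5

Pile A, S = {1, 2, 6, 8, 9}:
n :  0  1  2  3  4  5  6  7  8  9 10 11 12 13 14 15 16 17 18 19 20 21 22 23 24
G :  0  1  2  0  1  2  3  0  1  2  0  1  2  3  0  1  2  0  1  2  3  0  1  2  0
G_A(24) = 0.
Pile B, S = {4, 5, 7, 8}:
n :  0  1  2  3  4  5  6  7  8  9 10 11 12 13 14 15 16 17 18
G :  0  0  0  0  1  1  1  1  2  2  2  2  0  0  0  0  1  1  1
G_B(18) = 1.
Combined Grundy value = 0 ⊕ 1 = 1.
A winning move leaves total XOR = 0, i.e. changes one component's Grundy value g to g ⊕ X where X is the current total.
Pile A: need g' = 0⊕1 = 1. Options: 24−1→G=2, 24−2→G=1, 24−6→G=1, 24−8→G=2, 24−9→G=1. Hits: 3.
Pile B: need g' = 1⊕1 = 0. Options: 18−4→G=0, 18−5→G=0, 18−7→G=2, 18−8→G=2. Hits: 2.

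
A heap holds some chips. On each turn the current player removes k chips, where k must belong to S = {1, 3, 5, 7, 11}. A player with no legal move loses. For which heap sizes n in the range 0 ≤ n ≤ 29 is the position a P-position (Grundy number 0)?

G(0) = 0
G(1) = mex{0} = 1
G(2) = mex{1} = 0
G(3) = mex{0,0} = 1
G(4) = mex{1,1} = 0
G(5) = mex{0,0,0} = 1
G(6) = mex{1,1,1} = 0
G(7) = mex{0,0,0,0} = 1
G(8) = mex{1,1,1,1} = 0
G(9) = mex{0,0,0,0} = 1
G(10) = mex{1,1,1,1} = 0
G(11) = mex{0,0,0,0,0} = 1
G(12) = mex{1,1,1,1,1} = 0
G(13) = mex{0,0,0,0,0} = 1
G(14) = mex{1,1,1,1,1} = 0
G(15) = mex{0,0,0,0,0} = 1
G(16) = mex{1,1,1,1,1} = 0
G(17) = mex{0,0,0,0,0} = 1
G(18) = mex{1,1,1,1,1} = 0
G(19) = mex{0,0,0,0,0} = 1
G(20) = mex{1,1,1,1,1} = 0
G(21) = mex{0,0,0,0,0} = 1
G(22) = mex{1,1,1,1,1} = 0
G(23) = mex{0,0,0,0,0} = 1
G(24) = mex{1,1,1,1,1} = 0
G(25) = mex{0,0,0,0,0} = 1
G(26) = mex{1,1,1,1,1} = 0
G(27) = mex{0,0,0,0,0} = 1
G(28) = mex{1,1,1,1,1} = 0
G(29) = mex{0,0,0,0,0} = 1
P-positions are exactly the n with G(n) = 0.

0, 2, 4, 6, 8, 10, 12, 14, 16, 18, 20, 22, 24, 26, 28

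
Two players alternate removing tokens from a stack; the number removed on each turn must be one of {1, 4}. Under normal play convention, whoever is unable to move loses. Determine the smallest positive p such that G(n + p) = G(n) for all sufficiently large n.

G(0) = 0
G(1) = mex{0} = 1
G(2) = mex{1} = 0
G(3) = mex{0} = 1
G(4) = mex{1,0} = 2
G(5) = mex{2,1} = 0
G(6) = mex{0,0} = 1
G(7) = mex{1,1} = 0
G(8) = mex{0,2} = 1
G(9) = mex{1,0} = 2
G(10) = mex{2,1} = 0
G(11) = mex{0,0} = 1
G(12) = mex{1,1} = 0
G(13) = mex{0,2} = 1
G(14) = mex{1,0} = 2
G(n+5) = G(n) holds for n = 0,…,3 (a full window of length max(S) = 4), so the sequence is purely periodic with period 5.

5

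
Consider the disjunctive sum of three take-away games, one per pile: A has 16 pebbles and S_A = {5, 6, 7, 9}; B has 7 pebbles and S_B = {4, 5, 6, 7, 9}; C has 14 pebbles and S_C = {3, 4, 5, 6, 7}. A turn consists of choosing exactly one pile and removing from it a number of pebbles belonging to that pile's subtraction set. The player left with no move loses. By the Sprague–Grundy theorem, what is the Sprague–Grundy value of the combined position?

0

Pile A, S = {5, 6, 7, 9}:
G(0) = 0
G(1) = mex{} = 0
G(2) = mex{} = 0
G(3) = mex{} = 0
G(4) = mex{} = 0
G(5) = mex{0} = 1
G(6) = mex{0,0} = 1
G(7) = mex{0,0,0} = 1
G(8) = mex{0,0,0} = 1
G(9) = mex{0,0,0,0} = 1
G(10) = mex{1,0,0,0} = 2
G(11) = mex{1,1,0,0} = 2
G(12) = mex{1,1,1,0} = 2
G(13) = mex{1,1,1,0} = 2
G(14) = mex{1,1,1,1} = 0
G(15) = mex{2,1,1,1} = 0
G(16) = mex{2,2,1,1} = 0
G_A(16) = 0.
Pile B, S = {4, 5, 6, 7, 9}:
n : 0 1 2 3 4 5 6 7
G : 0 0 0 0 1 1 1 1
G_B(7) = 1.
Pile C, S = {3, 4, 5, 6, 7}:
G(0) = 0
G(1) = mex{} = 0
G(2) = mex{} = 0
G(3) = mex{0} = 1
G(4) = mex{0,0} = 1
G(5) = mex{0,0,0} = 1
G(6) = mex{1,0,0,0} = 2
G(7) = mex{1,1,0,0,0} = 2
G(8) = mex{1,1,1,0,0} = 2
G(9) = mex{2,1,1,1,0} = 3
G(10) = mex{2,2,1,1,1} = 0
G(11) = mex{2,2,2,1,1} = 0
G(12) = mex{3,2,2,2,1} = 0
G(13) = mex{0,3,2,2,2} = 1
G(14) = mex{0,0,3,2,2} = 1
G_C(14) = 1.
Combined Grundy value = 0 ⊕ 1 ⊕ 1 = 0.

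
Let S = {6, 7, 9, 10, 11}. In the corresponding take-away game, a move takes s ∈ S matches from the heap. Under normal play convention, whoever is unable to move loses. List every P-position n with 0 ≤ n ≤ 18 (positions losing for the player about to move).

G(0) = 0
G(1) = mex{} = 0
G(2) = mex{} = 0
G(3) = mex{} = 0
G(4) = mex{} = 0
G(5) = mex{} = 0
G(6) = mex{0} = 1
G(7) = mex{0,0} = 1
G(8) = mex{0,0} = 1
G(9) = mex{0,0,0} = 1
G(10) = mex{0,0,0,0} = 1
G(11) = mex{0,0,0,0,0} = 1
G(12) = mex{1,0,0,0,0} = 2
G(13) = mex{1,1,0,0,0} = 2
G(14) = mex{1,1,0,0,0} = 2
G(15) = mex{1,1,1,0,0} = 2
G(16) = mex{1,1,1,1,0} = 2
G(17) = mex{1,1,1,1,1} = 0
G(18) = mex{2,1,1,1,1} = 0
P-positions are exactly the n with G(n) = 0.

0, 1, 2, 3, 4, 5, 17, 18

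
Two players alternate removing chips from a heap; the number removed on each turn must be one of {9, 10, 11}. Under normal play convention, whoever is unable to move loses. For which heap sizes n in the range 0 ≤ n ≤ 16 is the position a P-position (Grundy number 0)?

0, 1, 2, 3, 4, 5, 6, 7, 8

n :  0  1  2  3  4  5  6  7  8  9 10 11 12 13 14 15 16
G :  0  0  0  0  0  0  0  0  0  1  1  1  1  1  1  1  1
P-positions are exactly the n with G(n) = 0.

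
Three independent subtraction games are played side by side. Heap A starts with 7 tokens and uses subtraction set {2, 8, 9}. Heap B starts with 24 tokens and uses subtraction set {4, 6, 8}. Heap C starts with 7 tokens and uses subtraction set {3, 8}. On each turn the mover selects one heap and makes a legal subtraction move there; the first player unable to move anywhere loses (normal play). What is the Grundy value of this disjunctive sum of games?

1

Heap A, S = {2, 8, 9}:
n : 0 1 2 3 4 5 6 7
G : 0 0 1 1 0 0 1 1
G_A(7) = 1.
Heap B, S = {4, 6, 8}:
G(0) = 0
G(1) = mex{} = 0
G(2) = mex{} = 0
G(3) = mex{} = 0
G(4) = mex{0} = 1
G(5) = mex{0} = 1
G(6) = mex{0,0} = 1
G(7) = mex{0,0} = 1
G(8) = mex{1,0,0} = 2
G(9) = mex{1,0,0} = 2
G(10) = mex{1,1,0} = 2
G(11) = mex{1,1,0} = 2
G(12) = mex{2,1,1} = 0
G(13) = mex{2,1,1} = 0
G(14) = mex{2,2,1} = 0
G(15) = mex{2,2,1} = 0
G(16) = mex{0,2,2} = 1
G(17) = mex{0,2,2} = 1
G(18) = mex{0,0,2} = 1
G(19) = mex{0,0,2} = 1
G(20) = mex{1,0,0} = 2
G(21) = mex{1,0,0} = 2
G(22) = mex{1,1,0} = 2
G(23) = mex{1,1,0} = 2
G(24) = mex{2,1,1} = 0
G_B(24) = 0.
Heap C, S = {3, 8}:
n : 0 1 2 3 4 5 6 7
G : 0 0 0 1 1 1 0 0
G_C(7) = 0.
Combined Grundy value = 1 ⊕ 0 ⊕ 0 = 1.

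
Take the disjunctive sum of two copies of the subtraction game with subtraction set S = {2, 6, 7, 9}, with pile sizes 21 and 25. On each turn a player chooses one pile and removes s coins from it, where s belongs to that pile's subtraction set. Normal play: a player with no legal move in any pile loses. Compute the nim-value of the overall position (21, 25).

All piles use S = {2, 6, 7, 9}:
G(0) = 0
G(1) = mex{} = 0
G(2) = mex{0} = 1
G(3) = mex{0} = 1
G(4) = mex{1} = 0
G(5) = mex{1} = 0
G(6) = mex{0,0} = 1
G(7) = mex{0,0,0} = 1
G(8) = mex{1,1,0} = 2
G(9) = mex{1,1,1,0} = 2
G(10) = mex{2,0,1,0} = 3
G(11) = mex{2,0,0,1} = 3
G(12) = mex{3,1,0,1} = 2
G(13) = mex{3,1,1,0} = 2
G(14) = mex{2,2,1,0} = 3
G(15) = mex{2,2,2,1} = 0
G(16) = mex{3,3,2,1} = 0
G(17) = mex{0,3,3,2} = 1
G(18) = mex{0,2,3,2} = 1
G(19) = mex{1,2,2,3} = 0
G(20) = mex{1,3,2,3} = 0
G(21) = mex{0,0,3,2} = 1
G(22) = mex{0,0,0,2} = 1
G(23) = mex{1,1,0,3} = 2
G(24) = mex{1,1,1,0} = 2
G(25) = mex{2,0,1,0} = 3
Pile A: G(21) = 1.
Pile B: G(25) = 3.
Combined Grundy value = 1 ⊕ 3 = 2.

2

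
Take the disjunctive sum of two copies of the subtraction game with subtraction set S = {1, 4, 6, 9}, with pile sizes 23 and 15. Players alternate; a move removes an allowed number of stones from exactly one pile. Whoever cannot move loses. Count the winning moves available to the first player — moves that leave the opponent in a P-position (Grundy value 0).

All piles use S = {1, 4, 6, 9}:
n :  0  1  2  3  4  5  6  7  8  9 10 11 12 13 14 15 16 17 18 19 20 21 22 23
G :  0  1  0  1  2  0  1  0  1  2  0  1  0  1  2  0  1  0  1  2  0  1  0  1
Pile A: G(23) = 1.
Pile B: G(15) = 0.
Combined Grundy value = 1 ⊕ 0 = 1.
A winning move leaves total XOR = 0, i.e. changes one component's Grundy value g to g ⊕ X where X is the current total.
Pile A: need g' = 1⊕1 = 0. Options: 23−1→G=0, 23−4→G=2, 23−6→G=0, 23−9→G=2. Hits: 2.
Pile B: need g' = 0⊕1 = 1. Options: 15−1→G=2, 15−4→G=1, 15−6→G=2, 15−9→G=1. Hits: 2.

4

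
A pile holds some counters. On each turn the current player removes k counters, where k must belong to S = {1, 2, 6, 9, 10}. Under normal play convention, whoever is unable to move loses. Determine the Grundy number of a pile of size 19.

1

n :  0  1  2  3  4  5  6  7  8  9 10 11 12 13 14 15 16 17 18 19
G :  0  1  2  0  1  2  3  0  1  2  3  0  1  2  0  1  2  3  0  1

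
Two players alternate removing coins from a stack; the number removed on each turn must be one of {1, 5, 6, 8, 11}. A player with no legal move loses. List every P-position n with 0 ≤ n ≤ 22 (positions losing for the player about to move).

0, 2, 4, 14, 16, 18

n :  0  1  2  3  4  5  6  7  8  9 10 11 12 13 14 15 16 17 18 19 20 21 22
G :  0  1  0  1  0  1  2  3  2  3  2  3  4  5  0  1  0  1  0  1  2  3  2
P-positions are exactly the n with G(n) = 0.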